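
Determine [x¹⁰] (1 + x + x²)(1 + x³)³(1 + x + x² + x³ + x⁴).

(1 + x + x²) has coefficients 1,1,1 for degrees 0…2.
(1 + x³)³ has coefficients 1,0,0,3,0,0,3,0,0,1,0 for degrees 0…10.
Finally multiplying by (1 + x + x² + x³ + x⁴), the product of all factors after the first has coefficients 1,1,1,4,4,3,6,6,3,4,4 for degrees 0…10.
[x¹⁰] = 1·4 + 1·4 + 1·3 = 11.

11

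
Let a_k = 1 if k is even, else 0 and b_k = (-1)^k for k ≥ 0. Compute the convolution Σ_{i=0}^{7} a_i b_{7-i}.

This is [x^7] in the product of the two ordinary generating functions.
Σ = 1·(-1) + 0·1 + 1·(-1) + 0·1 + 1·(-1) + 0·1 + 1·(-1) + 0·1 = -4.

-4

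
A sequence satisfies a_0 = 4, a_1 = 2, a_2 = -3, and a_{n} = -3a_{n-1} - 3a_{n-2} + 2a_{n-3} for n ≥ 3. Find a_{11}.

813

The ordinary generating function has denominator 1 + 3q + 3q^2 - 2q^3.
Iterating the recurrence: a_0,…,a_{11} = 4, 2, -3, 11, -20, 21, 19, -160, 465, -877, 916, 813.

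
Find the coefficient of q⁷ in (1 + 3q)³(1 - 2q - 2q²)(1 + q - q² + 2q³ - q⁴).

-117

(1 + 3q)³ has coefficients 1,9,27,27 for degrees 0…3.
(1 - 2q - 2q²) has coefficients 1,-2,-2,0,0,0,0,0 for degrees 0…7.
Finally multiplying by (1 + q - q² + 2q³ - q⁴), the product of all factors after the first has coefficients 1,-1,-5,2,-3,-2,2,0 for degrees 0…7.
[q⁷] = 1·0 + 9·2 + 27·(-2) + 27·(-3) = -117.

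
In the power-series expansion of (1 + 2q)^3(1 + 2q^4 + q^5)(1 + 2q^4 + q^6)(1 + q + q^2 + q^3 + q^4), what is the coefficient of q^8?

(1 + 2q)^3 has coefficients 1,6,12,8 for degrees 0…3.
(1 + 2q^4 + q^5) has coefficients 1,0,0,0,2,1,0,0,0 for degrees 0…8.
Multiplying by (1 + 2q^4 + q^6) gives running coefficients 1,0,0,0,4,1,1,0,4 for degrees 0…8.
Finally multiplying by (1 + q + q^2 + q^3 + q^4), the product of all factors after the first has coefficients 1,1,1,1,5,5,6,6,10 for degrees 0…8.
[q^8] = 1·10 + 6·6 + 12·6 + 8·5 = 158.

158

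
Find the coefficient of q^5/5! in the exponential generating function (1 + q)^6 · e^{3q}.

27693

The EGF product rule gives c_5 = Σ_{k_1+k_2=5} C(5; k_1,k_2) · ∏ g_i(k_i), where (1+q)^6 gives the falling factorial (6)_k; e^{3q} gives (3)^k.
g_1(k) for k = 0…5: 1, 6, 30, 120, 360, 720.
g_2(k) for k = 0…5: 1, 3, 9, 27, 81, 243.
c_5 = Σ_k C(5,k)·g_1(k)·g_2(5−k) = 1·1·243 + 5·6·81 + 10·30·27 + 10·120·9 + 5·360·3 + 1·720·1 = 243 + 2430 + 8100 + 10800 + 5400 + 720 = 27693.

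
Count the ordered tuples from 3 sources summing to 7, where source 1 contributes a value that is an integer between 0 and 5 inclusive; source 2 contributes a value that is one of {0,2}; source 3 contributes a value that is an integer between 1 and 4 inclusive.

The generating function for the choices is (1 + x + x^2 + x^3 + x^4 + x^5)·(1 + x^2)·(x + x^2 + x^3 + x^4); the count is [x^7].
(1 + x + x^2 + x^3 + x^4 + x^5) has coefficients 1,1,1,1,1,1 for degrees 0…5.
(1 + x^2) has coefficients 1,0,1,0,0,0,0,0 for degrees 0…7.
Finally multiplying by (x + x^2 + x^3 + x^4), the product of all factors after the first has coefficients 0,1,1,2,2,1,1,0 for degrees 0…7.
[x^7] = 1·0 + 1·1 + 1·1 + 1·2 + 1·2 + 1·1 = 7.

7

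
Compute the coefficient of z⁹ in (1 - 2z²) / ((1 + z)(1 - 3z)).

The denominator gives the recurrence a_n = 2a_(n−1) + 3a_(n−2) for n ≥ 3; the numerator fixes a_0 = 1, a_1 = 2, a_2 = 5.
Iterating: 1, 2, 5, 16, 47, 142, 425, 1276, 3827, 11482, so a_9 = 11482.

11482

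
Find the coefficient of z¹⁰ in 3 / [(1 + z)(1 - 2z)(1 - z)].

4095

Partial fractions give a closed form: a_n = (1/2)·(-1)^n + (4)·2^n + (-3/2)·1^n.
At n = 10: a_10 = 4095.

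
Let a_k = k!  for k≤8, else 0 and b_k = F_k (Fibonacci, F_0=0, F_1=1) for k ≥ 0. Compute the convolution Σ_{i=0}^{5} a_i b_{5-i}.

42

The convolution is the t^5 coefficient of A(t)B(t).
Σ = 1·5 + 1·3 + 2·2 + 6·1 + 24·1 + 120·0 = 42.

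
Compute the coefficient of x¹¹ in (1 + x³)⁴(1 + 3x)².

(1 + x³)⁴ has coefficients 1,0,0,4,0,0,6,0,0,4,0,0 for degrees 0…11.
(1 + 3x)² has coefficients 1,6,9,0,0,0,0,0,0,0,0,0 for degrees 0…11.
[x¹¹] = 1·0 + 4·0 + 6·0 + 4·9 = 36.

36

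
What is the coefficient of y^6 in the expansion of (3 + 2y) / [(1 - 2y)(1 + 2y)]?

192

Partial fractions give a closed form: a_n = (2)·2^n + (1)·(-2)^n.
At n = 6: a_6 = 192.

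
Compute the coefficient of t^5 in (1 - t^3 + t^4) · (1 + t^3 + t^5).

(1 - t^3 + t^4) has coefficients 1,0,0,-1,1 for degrees 0…4.
(1 + t^3 + t^5) has coefficients 1,0,0,1,0,1 for degrees 0…5.
[t^5] = 1·1 − 1·0 + 1·0 = 1.

1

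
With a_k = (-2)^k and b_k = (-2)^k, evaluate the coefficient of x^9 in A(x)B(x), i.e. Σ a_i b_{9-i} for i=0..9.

-5120

The convolution is the t^9 coefficient of A(t)B(t).
Σ = 1·(-512) − 2·256 + 4·(-128) − 8·64 + 16·(-32) − 32·16 + 64·(-8) − 128·4 + 256·(-2) − 512·1 = -5120.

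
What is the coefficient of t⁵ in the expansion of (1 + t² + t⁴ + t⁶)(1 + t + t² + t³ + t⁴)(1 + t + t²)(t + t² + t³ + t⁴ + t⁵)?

(1 + t² + t⁴ + t⁶) has coefficients 1,0,1,0,1,0 for degrees 0…5.
(1 + t + t² + t³ + t⁴) has coefficients 1,1,1,1,1,0 for degrees 0…5.
Multiplying by (1 + t + t²) gives running coefficients 1,2,3,3,3,2 for degrees 0…5.
Finally multiplying by (t + t² + t³ + t⁴ + t⁵), the product of all factors after the first has coefficients 0,1,3,6,9,12 for degrees 0…5.
[t⁵] = 1·12 + 1·6 + 1·1 = 19.

19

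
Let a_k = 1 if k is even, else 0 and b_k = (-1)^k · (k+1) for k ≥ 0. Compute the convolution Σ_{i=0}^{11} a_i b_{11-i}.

-42

Write out a_i and b_{11-i} for i = 0,…,11 and sum the products.
Σ = 1·(-12) + 0·11 + 1·(-10) + 0·9 + 1·(-8) + 0·7 + 1·(-6) + 0·5 + 1·(-4) + 0·3 + 1·(-2) + 0·1 = -42.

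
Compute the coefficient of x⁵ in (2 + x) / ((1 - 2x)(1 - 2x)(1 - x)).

The denominator gives the recurrence a_n = 5a_(n−1) − 8a_(n−2) + 4a_(n−3) for n ≥ 3; the numerator fixes a_0 = 2, a_1 = 11, a_2 = 39.
Iterating: 2, 11, 39, 115, 307, 771, so a_5 = 771.

771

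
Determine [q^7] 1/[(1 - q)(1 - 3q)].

3280

Partial fractions give a closed form: a_n = (-1/2)·1^n + (3/2)·3^n.
At n = 7: a_7 = 3280.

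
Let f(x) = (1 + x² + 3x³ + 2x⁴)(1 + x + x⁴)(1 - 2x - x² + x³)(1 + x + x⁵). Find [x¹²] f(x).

7

(1 + x² + 3x³ + 2x⁴) has coefficients 1,0,1,3,2 for degrees 0…4.
(1 + x + x⁴) has coefficients 1,1,0,0,1,0,0,0,0,0,0,0,0 for degrees 0…12.
Multiplying by (1 - 2x - x² + x³) gives running coefficients 1,-1,-3,0,2,-2,-1,1,0,0,0,0,0 for degrees 0…12.
Finally multiplying by (1 + x + x⁵), the product of all factors after the first has coefficients 1,0,-4,-3,2,1,-4,-3,1,2,-2,-1,1 for degrees 0…12.
[x¹²] = 1·1 + 1·(-2) + 3·2 + 2·1 = 7.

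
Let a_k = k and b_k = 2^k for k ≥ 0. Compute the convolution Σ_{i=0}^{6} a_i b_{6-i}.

The convolution is the t^6 coefficient of A(t)B(t).
Σ = 0·64 + 1·32 + 2·16 + 3·8 + 4·4 + 5·2 + 6·1 = 120.

120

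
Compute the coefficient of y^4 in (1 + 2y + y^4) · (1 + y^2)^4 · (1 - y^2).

(1 + 2y + y^4) has coefficients 1,2,0,0,1 for degrees 0…4.
(1 + y^2)^4 has coefficients 1,0,4,0,6 for degrees 0…4.
Finally multiplying by (1 - y^2), the product of all factors after the first has coefficients 1,0,3,0,2 for degrees 0…4.
[y^4] = 1·2 + 2·0 + 1·1 = 3.

3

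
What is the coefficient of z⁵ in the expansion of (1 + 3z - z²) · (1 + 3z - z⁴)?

(1 + 3z - z²) has coefficients 1,3,-1 for degrees 0…2.
(1 + 3z - z⁴) has coefficients 1,3,0,0,-1,0 for degrees 0…5.
[z⁵] = 1·0 + 3·(-1) − 1·0 = -3.

-3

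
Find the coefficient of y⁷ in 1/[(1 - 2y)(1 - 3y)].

The denominator gives the recurrence a_n = 5a_(n−1) − 6a_(n−2) for n ≥ 2; the numerator fixes a_0 = 1, a_1 = 5.
Iterating: 1, 5, 19, 65, 211, 665, 2059, 6305, so a_7 = 6305.

6305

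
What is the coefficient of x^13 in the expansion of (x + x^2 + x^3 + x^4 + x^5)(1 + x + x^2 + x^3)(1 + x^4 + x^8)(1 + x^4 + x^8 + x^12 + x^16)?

15

(x + x^2 + x^3 + x^4 + x^5) has coefficients 0,1,1,1,1,1 for degrees 0…5.
(1 + x + x^2 + x^3) has coefficients 1,1,1,1,0,0,0,0,0,0,0,0,0,0 for degrees 0…13.
Multiplying by (1 + x^4 + x^8) gives running coefficients 1,1,1,1,1,1,1,1,1,1,1,1,0,0 for degrees 0…13.
Finally multiplying by (1 + x^4 + x^8 + x^12 + x^16), the product of all factors after the first has coefficients 1,1,1,1,2,2,2,2,3,3,3,3,3,3 for degrees 0…13.
[x^13] = 1·3 + 1·3 + 1·3 + 1·3 + 1·3 = 15.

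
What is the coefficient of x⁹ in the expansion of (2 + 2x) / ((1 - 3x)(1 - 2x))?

The denominator gives the recurrence a_n = 5a_(n−1) − 6a_(n−2) for n ≥ 3; the numerator fixes a_0 = 2, a_1 = 12, a_2 = 48.
Iterating: 2, 12, 48, 168, 552, 1752, 5448, 16728, 50952, 154392, so a_9 = 154392.

154392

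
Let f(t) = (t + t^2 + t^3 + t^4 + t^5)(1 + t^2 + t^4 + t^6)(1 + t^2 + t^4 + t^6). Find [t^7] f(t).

(t + t^2 + t^3 + t^4 + t^5) has coefficients 0,1,1,1,1,1 for degrees 0…5.
(1 + t^2 + t^4 + t^6) has coefficients 1,0,1,0,1,0,1,0 for degrees 0…7.
Finally multiplying by (1 + t^2 + t^4 + t^6), the product of all factors after the first has coefficients 1,0,2,0,3,0,4,0 for degrees 0…7.
[t^7] = 1·4 + 1·0 + 1·3 + 1·0 + 1·2 = 9.

9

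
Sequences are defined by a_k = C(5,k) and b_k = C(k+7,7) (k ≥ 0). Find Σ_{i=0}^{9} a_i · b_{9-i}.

The convolution is the t^9 coefficient of A(t)B(t).
Σ = 1·11440 + 5·6435 + 10·3432 + 10·1716 + 5·792 + 1·330 + 0·120 + 0·36 + 0·8 + 0·1 = 99385.

99385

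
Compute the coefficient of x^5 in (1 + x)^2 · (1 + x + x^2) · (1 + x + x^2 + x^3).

(1 + x)^2 has coefficients 1,2,1 for degrees 0…2.
(1 + x + x^2) has coefficients 1,1,1,0,0,0 for degrees 0…5.
Finally multiplying by (1 + x + x^2 + x^3), the product of all factors after the first has coefficients 1,2,3,3,2,1 for degrees 0…5.
[x^5] = 1·1 + 2·2 + 1·3 = 8.

8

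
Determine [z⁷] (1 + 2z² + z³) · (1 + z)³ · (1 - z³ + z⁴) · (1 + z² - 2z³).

(1 + 2z² + z³) has coefficients 1,0,2,1 for degrees 0…3.
(1 + z)³ has coefficients 1,3,3,1,0,0,0,0 for degrees 0…7.
Multiplying by (1 - z³ + z⁴) gives running coefficients 1,3,3,0,-2,0,2,1 for degrees 0…7.
Finally multiplying by (1 + z² - 2z³), the product of all factors after the first has coefficients 1,3,4,1,-5,-6,0,5 for degrees 0…7.
[z⁷] = 1·5 + 2·(-6) + 1·(-5) = -12.

-12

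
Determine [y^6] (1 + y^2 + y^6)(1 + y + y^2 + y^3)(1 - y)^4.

-3

(1 + y^2 + y^6) has coefficients 1,0,1,0,0,0,1 for degrees 0…6.
(1 + y + y^2 + y^3) has coefficients 1,1,1,1,0,0,0 for degrees 0…6.
Finally multiplying by (1 - y)^4, the product of all factors after the first has coefficients 1,-3,3,-1,-1,3,-3 for degrees 0…6.
[y^6] = 1·(-3) + 1·(-1) + 1·1 = -3.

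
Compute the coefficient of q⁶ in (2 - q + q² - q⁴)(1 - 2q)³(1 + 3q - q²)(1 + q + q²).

-62

(2 - q + q² - q⁴) has coefficients 2,-1,1,0,-1 for degrees 0…4.
(1 - 2q)³ has coefficients 1,-6,12,-8,0,0,0 for degrees 0…6.
Multiplying by (1 + 3q - q²) gives running coefficients 1,-3,-7,34,-36,8,0 for degrees 0…6.
Finally multiplying by (1 + q + q²), the product of all factors after the first has coefficients 1,-2,-9,24,-9,6,-28 for degrees 0…6.
[q⁶] = 2·(-28) − 1·6 + 1·(-9) − 1·(-9) = -62.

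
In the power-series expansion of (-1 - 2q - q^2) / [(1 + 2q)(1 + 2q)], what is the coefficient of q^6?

-144

The denominator gives the recurrence a_n = −4a_(n−1) − 4a_(n−2) for n ≥ 3; the numerator fixes a_0 = -1, a_1 = 2, a_2 = -5.
Iterating: -1, 2, -5, 12, -28, 64, -144, so a_6 = -144.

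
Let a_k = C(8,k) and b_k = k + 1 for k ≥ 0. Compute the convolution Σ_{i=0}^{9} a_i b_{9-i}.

1536

The convolution is the t^9 coefficient of A(t)B(t).
Σ = 1·10 + 8·9 + 28·8 + 56·7 + 70·6 + 56·5 + 28·4 + 8·3 + 1·2 + 0·1 = 1536.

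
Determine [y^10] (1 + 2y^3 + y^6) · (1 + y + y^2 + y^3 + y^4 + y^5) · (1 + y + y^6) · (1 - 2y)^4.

(1 + 2y^3 + y^6) has coefficients 1,0,0,2,0,0,1 for degrees 0…6.
(1 + y + y^2 + y^3 + y^4 + y^5) has coefficients 1,1,1,1,1,1,0,0,0,0,0 for degrees 0…10.
Multiplying by (1 + y + y^6) gives running coefficients 1,2,2,2,2,2,2,1,1,1,1 for degrees 0…10.
Finally multiplying by (1 - 2y)^4, the product of all factors after the first has coefficients 1,-6,10,2,-14,2,2,1,9,-15,17 for degrees 0…10.
[y^10] = 1·17 + 2·1 + 1·(-14) = 5.

5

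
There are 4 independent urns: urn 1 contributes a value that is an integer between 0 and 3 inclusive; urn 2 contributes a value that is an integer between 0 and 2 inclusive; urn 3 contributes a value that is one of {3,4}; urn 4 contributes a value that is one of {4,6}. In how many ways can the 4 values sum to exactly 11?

10

The generating function for the choices is (1 + z + z^2 + z^3)·(1 + z + z^2)·(z^3 + z^4)·(z^4 + z^6); the count is [z^11].
(1 + z + z^2 + z^3) has coefficients 1,1,1,1 for degrees 0…3.
(1 + z + z^2) has coefficients 1,1,1,0,0,0,0,0,0,0,0,0 for degrees 0…11.
Multiplying by (z^3 + z^4) gives running coefficients 0,0,0,1,2,2,1,0,0,0,0,0 for degrees 0…11.
Finally multiplying by (z^4 + z^6), the product of all factors after the first has coefficients 0,0,0,0,0,0,0,1,2,3,3,2 for degrees 0…11.
[z^11] = 1·2 + 1·3 + 1·3 + 1·2 = 10.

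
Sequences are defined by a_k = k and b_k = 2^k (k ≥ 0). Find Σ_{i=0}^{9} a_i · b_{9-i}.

1013

This is [x^9] in the product of the two ordinary generating functions.
Σ = 0·512 + 1·256 + 2·128 + 3·64 + 4·32 + 5·16 + 6·8 + 7·4 + 8·2 + 9·1 = 1013.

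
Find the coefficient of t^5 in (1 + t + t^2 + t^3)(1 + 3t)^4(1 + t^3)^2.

377

(1 + t + t^2 + t^3) has coefficients 1,1,1,1 for degrees 0…3.
(1 + 3t)^4 has coefficients 1,12,54,108,81,0 for degrees 0…5.
Finally multiplying by (1 + t^3)^2, the product of all factors after the first has coefficients 1,12,54,110,105,108 for degrees 0…5.
[t^5] = 1·108 + 1·105 + 1·110 + 1·54 = 377.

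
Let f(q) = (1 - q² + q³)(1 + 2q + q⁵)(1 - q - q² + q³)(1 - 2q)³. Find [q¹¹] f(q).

-11

(1 - q² + q³) has coefficients 1,0,-1,1 for degrees 0…3.
(1 + 2q + q⁵) has coefficients 1,2,0,0,0,1,0,0,0,0,0,0 for degrees 0…11.
Multiplying by (1 - q - q² + q³) gives running coefficients 1,1,-3,-1,2,1,-1,-1,1,0,0,0 for degrees 0…11.
Finally multiplying by (1 - 2q)³, the product of all factors after the first has coefficients 1,-5,3,21,-36,1,25,1,-13,-10,20,-8 for degrees 0…11.
[q¹¹] = 1·(-8) − 1·(-10) + 1·(-13) = -11.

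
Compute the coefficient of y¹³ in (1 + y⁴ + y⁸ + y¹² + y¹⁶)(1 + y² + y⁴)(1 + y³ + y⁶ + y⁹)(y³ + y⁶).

5

(1 + y⁴ + y⁸ + y¹² + y¹⁶) has coefficients 1,0,0,0,1,0,0,0,1,0,0,0,1,0 for degrees 0…13.
(1 + y² + y⁴) has coefficients 1,0,1,0,1,0,0,0,0,0,0,0,0,0 for degrees 0…13.
Multiplying by (1 + y³ + y⁶ + y⁹) gives running coefficients 1,0,1,1,1,1,1,1,1,1,1,1,0,1 for degrees 0…13.
Finally multiplying by (y³ + y⁶), the product of all factors after the first has coefficients 0,0,0,1,0,1,2,1,2,2,2,2,2,2 for degrees 0…13.
[y¹³] = 1·2 + 1·2 + 1·1 + 1·0 = 5.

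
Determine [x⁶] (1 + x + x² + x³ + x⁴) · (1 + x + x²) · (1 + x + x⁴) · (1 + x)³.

(1 + x + x² + x³ + x⁴) has coefficients 1,1,1,1,1 for degrees 0…4.
(1 + x + x²) has coefficients 1,1,1,0,0,0,0 for degrees 0…6.
Multiplying by (1 + x + x⁴) gives running coefficients 1,2,2,1,1,1,1 for degrees 0…6.
Finally multiplying by (1 + x)³, the product of all factors after the first has coefficients 1,5,11,14,12,9,8 for degrees 0…6.
[x⁶] = 1·8 + 1·9 + 1·12 + 1·14 + 1·11 = 54.

54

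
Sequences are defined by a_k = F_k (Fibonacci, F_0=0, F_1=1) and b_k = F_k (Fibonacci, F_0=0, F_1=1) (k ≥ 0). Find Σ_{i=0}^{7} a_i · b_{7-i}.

38

This is [x^7] in the product of the two ordinary generating functions.
Σ = 0·13 + 1·8 + 1·5 + 2·3 + 3·2 + 5·1 + 8·1 + 13·0 = 38.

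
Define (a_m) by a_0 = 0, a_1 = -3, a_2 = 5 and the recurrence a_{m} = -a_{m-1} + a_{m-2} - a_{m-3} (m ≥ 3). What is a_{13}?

The ordinary generating function has denominator 1 + q - q^2 + q^3.
Iterating the recurrence: a_0,…,a_{13} = 0, -3, 5, -8, 16, -29, 53, -98, 180, -331, 609, -1120, 2060, -3789.

-3789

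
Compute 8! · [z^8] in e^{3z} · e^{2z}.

The EGF product rule gives c_8 = Σ_{k_1+k_2=8} C(8; k_1,k_2) · ∏ g_i(k_i), where e^{3z} gives (3)^k; e^{2z} gives (2)^k.
g_1(k) for k = 0…8: 1, 3, 9, 27, 81, 243, 729, 2187, 6561.
g_2(k) for k = 0…8: 1, 2, 4, 8, 16, 32, 64, 128, 256.
c_8 = Σ_k C(8,k)·g_1(k)·g_2(8−k) = 1·1·256 + 8·3·128 + 28·9·64 + 56·27·32 + 70·81·16 + 56·243·8 + 28·729·4 + 8·2187·2 + 1·6561·1 = 256 + 3072 + 16128 + 48384 + 90720 + 108864 + 81648 + 34992 + 6561 = 390625.

390625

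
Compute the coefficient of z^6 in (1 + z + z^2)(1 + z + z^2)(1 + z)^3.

(1 + z + z^2) has coefficients 1,1,1 for degrees 0…2.
(1 + z + z^2) has coefficients 1,1,1,0,0,0,0 for degrees 0…6.
Finally multiplying by (1 + z)^3, the product of all factors after the first has coefficients 1,4,7,7,4,1,0 for degrees 0…6.
[z^6] = 1·0 + 1·1 + 1·4 = 5.

5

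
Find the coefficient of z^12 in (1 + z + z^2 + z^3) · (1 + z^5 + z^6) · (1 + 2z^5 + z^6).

(1 + z + z^2 + z^3) has coefficients 1,1,1,1 for degrees 0…3.
(1 + z^5 + z^6) has coefficients 1,0,0,0,0,1,1,0,0,0,0,0,0 for degrees 0…12.
Finally multiplying by (1 + 2z^5 + z^6), the product of all factors after the first has coefficients 1,0,0,0,0,3,2,0,0,0,2,3,1 for degrees 0…12.
[z^12] = 1·1 + 1·3 + 1·2 + 1·0 = 6.

6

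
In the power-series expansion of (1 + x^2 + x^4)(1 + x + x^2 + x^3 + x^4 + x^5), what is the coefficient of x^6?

(1 + x^2 + x^4) has coefficients 1,0,1,0,1 for degrees 0…4.
(1 + x + x^2 + x^3 + x^4 + x^5) has coefficients 1,1,1,1,1,1,0 for degrees 0…6.
[x^6] = 1·0 + 1·1 + 1·1 = 2.

2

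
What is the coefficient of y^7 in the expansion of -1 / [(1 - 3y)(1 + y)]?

-1640

The denominator gives the recurrence a_n = 2a_(n−1) + 3a_(n−2) for n ≥ 2; the numerator fixes a_0 = -1, a_1 = -2.
Iterating: -1, -2, -7, -20, -61, -182, -547, -1640, so a_7 = -1640.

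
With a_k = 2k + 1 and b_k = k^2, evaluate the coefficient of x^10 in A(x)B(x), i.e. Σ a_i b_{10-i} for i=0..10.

2035

This is [x^10] in the product of the two ordinary generating functions.
Σ = 1·100 + 3·81 + 5·64 + 7·49 + 9·36 + 11·25 + 13·16 + 15·9 + 17·4 + 19·1 + 21·0 = 2035.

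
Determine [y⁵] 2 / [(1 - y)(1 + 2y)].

-42

Partial fractions give a closed form: a_n = (2/3)·1^n + (4/3)·(-2)^n.
At n = 5: a_5 = -42.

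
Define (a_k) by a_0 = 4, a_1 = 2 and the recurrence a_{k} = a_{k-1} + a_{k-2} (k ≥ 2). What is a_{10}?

246

The ordinary generating function has denominator 1 - z - z^2.
Iterating the recurrence: a_0,…,a_{10} = 4, 2, 6, 8, 14, 22, 36, 58, 94, 152, 246.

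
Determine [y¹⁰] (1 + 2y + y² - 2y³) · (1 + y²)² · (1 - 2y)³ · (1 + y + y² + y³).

(1 + 2y + y² - 2y³) has coefficients 1,2,1,-2 for degrees 0…3.
(1 + y²)² has coefficients 1,0,2,0,1,0,0,0,0,0,0 for degrees 0…10.
Multiplying by (1 - 2y)³ gives running coefficients 1,-6,14,-20,25,-22,12,-8,0,0,0 for degrees 0…10.
Finally multiplying by (1 + y + y² + y³), the product of all factors after the first has coefficients 1,-5,9,-11,13,-3,-5,7,-18,4,-8 for degrees 0…10.
[y¹⁰] = 1·(-8) + 2·4 + 1·(-18) − 2·7 = -32.

-32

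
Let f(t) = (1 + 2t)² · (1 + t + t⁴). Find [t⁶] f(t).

4

(1 + 2t)² has coefficients 1,4,4 for degrees 0…2.
(1 + t + t⁴) has coefficients 1,1,0,0,1,0,0 for degrees 0…6.
[t⁶] = 1·0 + 4·0 + 4·1 = 4.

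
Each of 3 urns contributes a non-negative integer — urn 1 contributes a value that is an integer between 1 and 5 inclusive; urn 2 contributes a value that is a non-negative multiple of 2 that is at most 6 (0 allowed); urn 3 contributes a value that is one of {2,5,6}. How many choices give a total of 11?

7

The generating function for the choices is (t + t² + t³ + t⁴ + t⁵)·(1 + t² + t⁴ + t⁶)·(t² + t⁵ + t⁶); the count is [t¹¹].
(t + t² + t³ + t⁴ + t⁵) has coefficients 0,1,1,1,1,1 for degrees 0…5.
(1 + t² + t⁴ + t⁶) has coefficients 1,0,1,0,1,0,1,0,0,0,0,0 for degrees 0…11.
Finally multiplying by (t² + t⁵ + t⁶), the product of all factors after the first has coefficients 0,0,1,0,1,1,2,1,2,1,1,1 for degrees 0…11.
[t¹¹] = 1·1 + 1·1 + 1·2 + 1·1 + 1·2 = 7.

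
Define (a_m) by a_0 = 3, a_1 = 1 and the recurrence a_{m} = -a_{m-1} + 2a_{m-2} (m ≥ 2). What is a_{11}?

The ordinary generating function has denominator 1 + t - 2t^2.
Iterating the recurrence: a_0,…,a_{11} = 3, 1, 5, -3, 13, -19, 45, -83, 173, -339, 685, -1363.

-1363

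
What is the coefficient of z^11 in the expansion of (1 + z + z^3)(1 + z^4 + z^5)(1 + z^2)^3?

(1 + z + z^3) has coefficients 1,1,0,1 for degrees 0…3.
(1 + z^4 + z^5) has coefficients 1,0,0,0,1,1,0,0,0,0,0,0 for degrees 0…11.
Finally multiplying by (1 + z^2)^3, the product of all factors after the first has coefficients 1,0,3,0,4,1,4,3,3,3,1,1 for degrees 0…11.
[z^11] = 1·1 + 1·1 + 1·3 = 5.

5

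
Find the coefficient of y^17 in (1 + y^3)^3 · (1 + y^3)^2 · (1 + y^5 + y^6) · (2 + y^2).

(1 + y^3)^3 has coefficients 1,0,0,3,0,0,3,0,0,1 for degrees 0…9.
(1 + y^3)^2 has coefficients 1,0,0,2,0,0,1,0,0,0,0,0,0,0,0,0,0,0 for degrees 0…17.
Multiplying by (1 + y^5 + y^6) gives running coefficients 1,0,0,2,0,1,2,0,2,2,0,1,1,0,0,0,0,0 for degrees 0…17.
Finally multiplying by (2 + y^2), the product of all factors after the first has coefficients 2,0,1,4,0,4,4,1,6,4,2,4,2,1,1,0,0,0 for degrees 0…17.
[y^17] = 1·0 + 3·1 + 3·4 + 1·6 = 21.

21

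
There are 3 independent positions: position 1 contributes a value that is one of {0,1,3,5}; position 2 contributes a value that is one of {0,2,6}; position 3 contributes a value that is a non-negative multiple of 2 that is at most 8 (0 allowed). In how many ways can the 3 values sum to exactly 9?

The generating function for the choices is (1 + z + z³ + z⁵)·(1 + z² + z⁶)·(1 + z² + z⁴ + z⁶ + z⁸); the count is [z⁹].
(1 + z + z³ + z⁵) has coefficients 1,1,0,1,0,1 for degrees 0…5.
(1 + z² + z⁶) has coefficients 1,0,1,0,0,0,1,0,0,0 for degrees 0…9.
Finally multiplying by (1 + z² + z⁴ + z⁶ + z⁸), the product of all factors after the first has coefficients 1,0,2,0,2,0,3,0,3,0 for degrees 0…9.
[z⁹] = 1·0 + 1·3 + 1·3 + 1·2 = 8.

8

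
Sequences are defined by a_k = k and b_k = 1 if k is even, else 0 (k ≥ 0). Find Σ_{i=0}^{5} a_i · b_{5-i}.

9

The convolution is the x^5 coefficient of A(x)B(x).
Σ = 0·0 + 1·1 + 2·0 + 3·1 + 4·0 + 5·1 = 9.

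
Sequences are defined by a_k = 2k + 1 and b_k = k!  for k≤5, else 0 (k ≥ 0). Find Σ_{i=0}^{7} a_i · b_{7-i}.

The convolution is the x^7 coefficient of A(x)B(x).
Σ = 1·0 + 3·0 + 5·120 + 7·24 + 9·6 + 11·2 + 13·1 + 15·1 = 872.

872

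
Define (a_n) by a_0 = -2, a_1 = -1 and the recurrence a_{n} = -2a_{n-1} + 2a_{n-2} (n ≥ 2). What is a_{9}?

1136

The ordinary generating function has denominator 1 + 2y - 2y^2.
Iterating the recurrence: a_0,…,a_{9} = -2, -1, -2, 2, -8, 20, -56, 152, -416, 1136.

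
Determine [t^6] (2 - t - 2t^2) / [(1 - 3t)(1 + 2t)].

683

The denominator gives the recurrence a_n = a_(n−1) + 6a_(n−2) for n ≥ 3; the numerator fixes a_0 = 2, a_1 = 1, a_2 = 11.
Iterating: 2, 1, 11, 17, 83, 185, 683, so a_6 = 683.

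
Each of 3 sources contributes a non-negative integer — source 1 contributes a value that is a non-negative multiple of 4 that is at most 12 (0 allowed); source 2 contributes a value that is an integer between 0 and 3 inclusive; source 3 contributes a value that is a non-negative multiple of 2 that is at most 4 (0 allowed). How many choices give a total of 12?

3

The generating function for the choices is (1 + y⁴ + y⁸ + y¹²)·(1 + y + y² + y³)·(1 + y² + y⁴); the count is [y¹²].
(1 + y⁴ + y⁸ + y¹²) has coefficients 1,0,0,0,1,0,0,0,1,0,0,0,1 for degrees 0…12.
(1 + y + y² + y³) has coefficients 1,1,1,1,0,0,0,0,0,0,0,0,0 for degrees 0…12.
Finally multiplying by (1 + y² + y⁴), the product of all factors after the first has coefficients 1,1,2,2,2,2,1,1,0,0,0,0,0 for degrees 0…12.
[y¹²] = 1·0 + 1·0 + 1·2 + 1·1 = 3.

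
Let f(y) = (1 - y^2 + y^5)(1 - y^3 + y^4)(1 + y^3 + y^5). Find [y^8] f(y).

(1 - y^2 + y^5) has coefficients 1,0,-1,0,0,1 for degrees 0…5.
(1 - y^3 + y^4) has coefficients 1,0,0,-1,1,0,0,0,0 for degrees 0…8.
Finally multiplying by (1 + y^3 + y^5), the product of all factors after the first has coefficients 1,0,0,0,1,1,-1,1,-1 for degrees 0…8.
[y^8] = 1·(-1) − 1·(-1) + 1·0 = 0.

0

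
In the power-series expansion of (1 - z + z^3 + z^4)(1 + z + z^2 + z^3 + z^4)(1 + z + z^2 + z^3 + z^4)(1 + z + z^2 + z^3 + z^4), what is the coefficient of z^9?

(1 - z + z^3 + z^4) has coefficients 1,-1,0,1,1 for degrees 0…4.
(1 + z + z^2 + z^3 + z^4) has coefficients 1,1,1,1,1,0,0,0,0,0 for degrees 0…9.
Multiplying by (1 + z + z^2 + z^3 + z^4) gives running coefficients 1,2,3,4,5,4,3,2,1,0 for degrees 0…9.
Finally multiplying by (1 + z + z^2 + z^3 + z^4), the product of all factors after the first has coefficients 1,3,6,10,15,18,19,18,15,10 for degrees 0…9.
[z^9] = 1·10 − 1·15 + 1·19 + 1·18 = 32.

32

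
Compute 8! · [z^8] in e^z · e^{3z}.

65536

The EGF product rule gives c_8 = Σ_{k_1+k_2=8} C(8; k_1,k_2) · ∏ g_i(k_i), where e^z gives (1)^k; e^{3z} gives (3)^k.
g_1(k) for k = 0…8: 1, 1, 1, 1, 1, 1, 1, 1, 1.
g_2(k) for k = 0…8: 1, 3, 9, 27, 81, 243, 729, 2187, 6561.
c_8 = Σ_k C(8,k)·g_1(k)·g_2(8−k) = 1·1·6561 + 8·1·2187 + 28·1·729 + 56·1·243 + 70·1·81 + 56·1·27 + 28·1·9 + 8·1·3 + 1·1·1 = 6561 + 17496 + 20412 + 13608 + 5670 + 1512 + 252 + 24 + 1 = 65536.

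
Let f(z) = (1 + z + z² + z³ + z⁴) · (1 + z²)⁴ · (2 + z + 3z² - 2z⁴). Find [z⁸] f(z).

52

(1 + z + z² + z³ + z⁴) has coefficients 1,1,1,1,1 for degrees 0…4.
(1 + z²)⁴ has coefficients 1,0,4,0,6,0,4,0,1 for degrees 0…8.
Finally multiplying by (2 + z + 3z² - 2z⁴), the product of all factors after the first has coefficients 2,1,11,4,22,6,18,4,2 for degrees 0…8.
[z⁸] = 1·2 + 1·4 + 1·18 + 1·6 + 1·22 = 52.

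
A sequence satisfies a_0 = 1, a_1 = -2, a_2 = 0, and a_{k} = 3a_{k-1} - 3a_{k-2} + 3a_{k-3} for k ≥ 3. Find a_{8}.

405

The ordinary generating function has denominator 1 - 3x + 3x^2 - 3x^3.
Iterating the recurrence: a_0,…,a_{8} = 1, -2, 0, 9, 21, 36, 72, 171, 405.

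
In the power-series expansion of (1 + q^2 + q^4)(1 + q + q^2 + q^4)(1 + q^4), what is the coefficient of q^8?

(1 + q^2 + q^4) has coefficients 1,0,1,0,1 for degrees 0…4.
(1 + q + q^2 + q^4) has coefficients 1,1,1,0,1,0,0,0,0 for degrees 0…8.
Finally multiplying by (1 + q^4), the product of all factors after the first has coefficients 1,1,1,0,2,1,1,0,1 for degrees 0…8.
[q^8] = 1·1 + 1·1 + 1·2 = 4.

4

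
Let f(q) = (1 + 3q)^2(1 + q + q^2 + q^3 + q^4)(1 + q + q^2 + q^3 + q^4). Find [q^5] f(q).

(1 + 3q)^2 has coefficients 1,6,9 for degrees 0…2.
(1 + q + q^2 + q^3 + q^4) has coefficients 1,1,1,1,1,0 for degrees 0…5.
Finally multiplying by (1 + q + q^2 + q^3 + q^4), the product of all factors after the first has coefficients 1,2,3,4,5,4 for degrees 0…5.
[q^5] = 1·4 + 6·5 + 9·4 = 70.

70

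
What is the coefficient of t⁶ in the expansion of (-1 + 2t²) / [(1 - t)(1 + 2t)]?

The denominator gives the recurrence a_n = −a_(n−1) + 2a_(n−2) for n ≥ 3; the numerator fixes a_0 = -1, a_1 = 1, a_2 = -1.
Iterating: -1, 1, -1, 3, -5, 11, -21, so a_6 = -21.

-21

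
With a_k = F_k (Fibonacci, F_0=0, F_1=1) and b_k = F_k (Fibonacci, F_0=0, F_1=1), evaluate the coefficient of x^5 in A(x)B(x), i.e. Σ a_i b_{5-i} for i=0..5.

10

Write out a_i and b_{5-i} for i = 0,…,5 and sum the products.
Σ = 0·5 + 1·3 + 1·2 + 2·1 + 3·1 + 5·0 = 10.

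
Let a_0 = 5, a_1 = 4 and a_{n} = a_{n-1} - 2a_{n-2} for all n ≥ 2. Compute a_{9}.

-38

The ordinary generating function has denominator 1 - x + 2x^2.
Iterating the recurrence: a_0,…,a_{9} = 5, 4, -6, -14, -2, 26, 30, -22, -82, -38.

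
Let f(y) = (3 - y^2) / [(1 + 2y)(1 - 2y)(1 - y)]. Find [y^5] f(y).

58

Partial fractions give a closed form: a_n = (11/12)·(-2)^n + (11/4)·2^n + (-2/3)·1^n.
At n = 5: a_5 = 58.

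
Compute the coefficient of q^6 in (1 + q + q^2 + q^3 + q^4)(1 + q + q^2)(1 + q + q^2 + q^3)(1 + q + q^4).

(1 + q + q^2 + q^3 + q^4) has coefficients 1,1,1,1,1 for degrees 0…4.
(1 + q + q^2) has coefficients 1,1,1,0,0,0,0 for degrees 0…6.
Multiplying by (1 + q + q^2 + q^3) gives running coefficients 1,2,3,3,2,1,0 for degrees 0…6.
Finally multiplying by (1 + q + q^4), the product of all factors after the first has coefficients 1,3,5,6,6,5,4 for degrees 0…6.
[q^6] = 1·4 + 1·5 + 1·6 + 1·6 + 1·5 = 26.

26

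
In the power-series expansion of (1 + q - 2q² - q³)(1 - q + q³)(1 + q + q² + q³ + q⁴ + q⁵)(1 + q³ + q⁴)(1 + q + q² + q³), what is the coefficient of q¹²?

-12

(1 + q - 2q² - q³) has coefficients 1,1,-2,-1 for degrees 0…3.
(1 - q + q³) has coefficients 1,-1,0,1,0,0,0,0,0,0,0,0,0 for degrees 0…12.
Multiplying by (1 + q + q² + q³ + q⁴ + q⁵) gives running coefficients 1,0,0,1,1,1,0,1,1,0,0,0,0 for degrees 0…12.
Multiplying by (1 + q³ + q⁴) gives running coefficients 1,0,0,2,2,1,1,3,3,1,1,2,1 for degrees 0…12.
Finally multiplying by (1 + q + q² + q³), the product of all factors after the first has coefficients 1,1,1,3,4,5,6,7,8,8,8,7,5 for degrees 0…12.
[q¹²] = 1·5 + 1·7 − 2·8 − 1·8 = -12.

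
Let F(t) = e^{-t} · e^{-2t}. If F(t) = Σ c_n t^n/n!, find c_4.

The EGF product rule gives c_4 = Σ_{k_1+k_2=4} C(4; k_1,k_2) · ∏ g_i(k_i), where e^{-t} gives (-1)^k; e^{-2t} gives (-2)^k.
g_1(k) for k = 0…4: 1, -1, 1, -1, 1.
g_2(k) for k = 0…4: 1, -2, 4, -8, 16.
c_4 = Σ_k C(4,k)·g_1(k)·g_2(4−k) = 1·1·16 + 4·(-1)·(-8) + 6·1·4 + 4·(-1)·(-2) + 1·1·1 = 16 + 32 + 24 + 8 + 1 = 81.

81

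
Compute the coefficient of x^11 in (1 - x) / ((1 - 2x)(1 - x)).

2048

The denominator gives the recurrence a_n = 3a_(n−1) − 2a_(n−2) for n ≥ 2; the numerator fixes a_0 = 1, a_1 = 2.
Iterating: 1, 2, 4, 8, 16, 32, 64, 128, 256, 512, 1024, 2048, so a_11 = 2048.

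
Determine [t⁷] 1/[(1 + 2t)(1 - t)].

-85

The denominator gives the recurrence a_n = −a_(n−1) + 2a_(n−2) for n ≥ 2; the numerator fixes a_0 = 1, a_1 = -1.
Iterating: 1, -1, 3, -5, 11, -21, 43, -85, so a_7 = -85.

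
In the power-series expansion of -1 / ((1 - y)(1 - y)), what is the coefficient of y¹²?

-13

The denominator gives the recurrence a_n = 2a_(n−1) − a_(n−2) for n ≥ 2; the numerator fixes a_0 = -1, a_1 = -2.
Iterating: -1, -2, -3, -4, -5, -6, -7, -8, -9, -10, -11, -12, -13, so a_12 = -13.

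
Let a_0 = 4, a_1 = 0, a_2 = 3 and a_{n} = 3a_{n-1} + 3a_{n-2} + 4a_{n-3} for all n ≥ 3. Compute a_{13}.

The ordinary generating function has denominator 1 - 3q - 3q^2 - 4q^3.
Iterating the recurrence: a_0,…,a_{13} = 4, 0, 3, 25, 84, 339, 1369, 5460, 21843, 87385, 349524, 1398099, 5592409, 22369620.

22369620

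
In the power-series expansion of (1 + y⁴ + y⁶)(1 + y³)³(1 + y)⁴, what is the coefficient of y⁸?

(1 + y⁴ + y⁶) has coefficients 1,0,0,0,1,0,1 for degrees 0…6.
(1 + y³)³ has coefficients 1,0,0,3,0,0,3,0,0 for degrees 0…8.
Finally multiplying by (1 + y)⁴, the product of all factors after the first has coefficients 1,4,6,7,13,18,15,15,18 for degrees 0…8.
[y⁸] = 1·18 + 1·13 + 1·6 = 37.

37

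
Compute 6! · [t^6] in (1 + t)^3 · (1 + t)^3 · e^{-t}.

-185

The EGF product rule gives c_6 = Σ_{k_1+k_2+k_3=6} C(6; k_1,k_2,k_3) · ∏ g_i(k_i), where (1+t)^3 gives the falling factorial (3)_k; (1+t)^3 gives the falling factorial (3)_k; e^{-t} gives (-1)^k.
g_1(k) for k = 0…6: 1, 3, 6, 6, 0, 0, 0.
g_2(k) for k = 0…6: 1, 3, 6, 6, 0, 0, 0.
g_3(k) for k = 0…6: 1, -1, 1, -1, 1, -1, 1.
First combine the last two factors: h(k) = Σ_j C(k,j)·g_2(j)·g_3(k−j) for k = 0…6: 1, 2, 1, -4, 1, 14, -47.
c_6 = Σ_k C(6,k)·g_1(k)·h(6−k) = 1·1·(-47) + 6·3·14 + 15·6·1 + 20·6·(-4) = −47 + 252 + 90 − 480 = -185.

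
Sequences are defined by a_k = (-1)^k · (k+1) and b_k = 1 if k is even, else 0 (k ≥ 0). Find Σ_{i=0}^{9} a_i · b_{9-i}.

The convolution is the t^9 coefficient of A(t)B(t).
Σ = 1·0 − 2·1 + 3·0 − 4·1 + 5·0 − 6·1 + 7·0 − 8·1 + 9·0 − 10·1 = -30.

-30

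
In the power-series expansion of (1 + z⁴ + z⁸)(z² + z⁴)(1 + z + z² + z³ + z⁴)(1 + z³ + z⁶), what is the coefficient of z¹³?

7

(1 + z⁴ + z⁸) has coefficients 1,0,0,0,1,0,0,0,1 for degrees 0…8.
(z² + z⁴) has coefficients 0,0,1,0,1,0,0,0,0,0,0,0,0,0 for degrees 0…13.
Multiplying by (1 + z + z² + z³ + z⁴) gives running coefficients 0,0,1,1,2,2,2,1,1,0,0,0,0,0 for degrees 0…13.
Finally multiplying by (1 + z³ + z⁶), the product of all factors after the first has coefficients 0,0,1,1,2,3,3,3,4,3,3,3,2,1 for degrees 0…13.
[z¹³] = 1·1 + 1·3 + 1·3 = 7.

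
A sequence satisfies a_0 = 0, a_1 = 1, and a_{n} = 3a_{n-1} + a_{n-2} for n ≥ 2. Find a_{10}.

42837

The ordinary generating function has denominator 1 - 3x - x^2.
Iterating the recurrence: a_0,…,a_{10} = 0, 1, 3, 10, 33, 109, 360, 1189, 3927, 12970, 42837.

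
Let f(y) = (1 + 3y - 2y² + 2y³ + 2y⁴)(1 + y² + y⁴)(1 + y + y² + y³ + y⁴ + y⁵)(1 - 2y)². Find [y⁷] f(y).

(1 + 3y - 2y² + 2y³ + 2y⁴) has coefficients 1,3,-2,2,2 for degrees 0…4.
(1 + y² + y⁴) has coefficients 1,0,1,0,1,0,0,0 for degrees 0…7.
Multiplying by (1 + y + y² + y³ + y⁴ + y⁵) gives running coefficients 1,1,2,2,3,3,2,2 for degrees 0…7.
Finally multiplying by (1 - 2y)², the product of all factors after the first has coefficients 1,-3,2,-2,3,-1,2,6 for degrees 0…7.
[y⁷] = 1·6 + 3·2 − 2·(-1) + 2·3 + 2·(-2) = 16.

16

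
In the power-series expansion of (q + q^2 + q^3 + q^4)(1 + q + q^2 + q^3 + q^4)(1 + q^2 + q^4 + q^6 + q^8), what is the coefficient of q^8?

10

(q + q^2 + q^3 + q^4) has coefficients 0,1,1,1,1 for degrees 0…4.
(1 + q + q^2 + q^3 + q^4) has coefficients 1,1,1,1,1,0,0,0,0 for degrees 0…8.
Finally multiplying by (1 + q^2 + q^4 + q^6 + q^8), the product of all factors after the first has coefficients 1,1,2,2,3,2,3,2,3 for degrees 0…8.
[q^8] = 1·2 + 1·3 + 1·2 + 1·3 = 10.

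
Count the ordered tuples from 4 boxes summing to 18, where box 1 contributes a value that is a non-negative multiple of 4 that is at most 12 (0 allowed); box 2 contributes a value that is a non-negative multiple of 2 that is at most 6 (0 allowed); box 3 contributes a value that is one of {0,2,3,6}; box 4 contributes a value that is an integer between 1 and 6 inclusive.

23

The generating function for the choices is (1 + y^4 + y^8 + y^12)·(1 + y^2 + y^4 + y^6)·(1 + y^2 + y^3 + y^6)·(y + y^2 + y^3 + y^4 + y^5 + y^6); the count is [y^18].
(1 + y^4 + y^8 + y^12) has coefficients 1,0,0,0,1,0,0,0,1,0,0,0,1 for degrees 0…12.
(1 + y^2 + y^4 + y^6) has coefficients 1,0,1,0,1,0,1,0,0,0,0,0,0,0,0,0,0,0,0 for degrees 0…18.
Multiplying by (1 + y^2 + y^3 + y^6) gives running coefficients 1,0,2,1,2,1,3,1,2,1,1,0,1,0,0,0,0,0,0 for degrees 0…18.
Finally multiplying by (y + y^2 + y^3 + y^4 + y^5 + y^6), the product of all factors after the first has coefficients 0,1,1,3,4,6,7,9,10,10,10,9,8,6,5,3,2,1,1 for degrees 0…18.
[y^18] = 1·1 + 1·5 + 1·10 + 1·7 = 23.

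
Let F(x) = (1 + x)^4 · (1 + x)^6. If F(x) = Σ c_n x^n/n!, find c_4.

5040

The EGF product rule gives c_4 = Σ_{k_1+k_2=4} C(4; k_1,k_2) · ∏ g_i(k_i), where (1+x)^4 gives the falling factorial (4)_k; (1+x)^6 gives the falling factorial (6)_k.
g_1(k) for k = 0…4: 1, 4, 12, 24, 24.
g_2(k) for k = 0…4: 1, 6, 30, 120, 360.
c_4 = Σ_k C(4,k)·g_1(k)·g_2(4−k) = 1·1·360 + 4·4·120 + 6·12·30 + 4·24·6 + 1·24·1 = 360 + 1920 + 2160 + 576 + 24 = 5040.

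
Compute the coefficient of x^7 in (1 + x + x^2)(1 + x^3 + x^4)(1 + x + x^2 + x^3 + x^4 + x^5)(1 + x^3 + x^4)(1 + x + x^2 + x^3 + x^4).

59

(1 + x + x^2) has coefficients 1,1,1 for degrees 0…2.
(1 + x^3 + x^4) has coefficients 1,0,0,1,1,0,0,0 for degrees 0…7.
Multiplying by (1 + x + x^2 + x^3 + x^4 + x^5) gives running coefficients 1,1,1,2,3,3,2,2 for degrees 0…7.
Multiplying by (1 + x^3 + x^4) gives running coefficients 1,1,1,3,5,5,5,7 for degrees 0…7.
Finally multiplying by (1 + x + x^2 + x^3 + x^4), the product of all factors after the first has coefficients 1,2,3,6,11,15,19,25 for degrees 0…7.
[x^7] = 1·25 + 1·19 + 1·15 = 59.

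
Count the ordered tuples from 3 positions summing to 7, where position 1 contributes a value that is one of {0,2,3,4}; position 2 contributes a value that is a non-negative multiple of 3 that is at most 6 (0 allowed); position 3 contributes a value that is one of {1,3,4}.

The generating function for the choices is (1 + q² + q³ + q⁴)·(1 + q³ + q⁶)·(q + q³ + q⁴); the count is [q⁷].
(1 + q² + q³ + q⁴) has coefficients 1,0,1,1,1 for degrees 0…4.
(1 + q³ + q⁶) has coefficients 1,0,0,1,0,0,1,0 for degrees 0…7.
Finally multiplying by (q + q³ + q⁴), the product of all factors after the first has coefficients 0,1,0,1,2,0,1,2 for degrees 0…7.
[q⁷] = 1·2 + 1·0 + 1·2 + 1·1 = 5.

5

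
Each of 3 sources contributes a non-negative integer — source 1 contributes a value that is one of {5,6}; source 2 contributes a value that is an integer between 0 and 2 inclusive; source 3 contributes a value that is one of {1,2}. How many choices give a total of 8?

4

The generating function for the choices is (z^5 + z^6)·(1 + z + z^2)·(z + z^2); the count is [z^8].
(z^5 + z^6) has coefficients 0,0,0,0,0,1,1 for degrees 0…6.
(1 + z + z^2) has coefficients 1,1,1,0,0,0,0,0,0 for degrees 0…8.
Finally multiplying by (z + z^2), the product of all factors after the first has coefficients 0,1,2,2,1,0,0,0,0 for degrees 0…8.
[z^8] = 1·2 + 1·2 = 4.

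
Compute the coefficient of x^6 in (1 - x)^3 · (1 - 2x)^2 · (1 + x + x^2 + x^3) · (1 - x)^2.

-22

(1 - x)^3 has coefficients 1,-3,3,-1 for degrees 0…3.
(1 - 2x)^2 has coefficients 1,-4,4,0,0,0,0 for degrees 0…6.
Multiplying by (1 + x + x^2 + x^3) gives running coefficients 1,-3,1,1,0,4,0 for degrees 0…6.
Finally multiplying by (1 - x)^2, the product of all factors after the first has coefficients 1,-5,8,-4,-1,5,-8 for degrees 0…6.
[x^6] = 1·(-8) − 3·5 + 3·(-1) − 1·(-4) = -22.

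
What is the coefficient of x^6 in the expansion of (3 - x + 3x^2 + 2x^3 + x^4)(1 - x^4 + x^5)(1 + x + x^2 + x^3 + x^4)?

3

(3 - x + 3x^2 + 2x^3 + x^4) has coefficients 3,-1,3,2,1 for degrees 0…4.
(1 - x^4 + x^5) has coefficients 1,0,0,0,-1,1,0 for degrees 0…6.
Finally multiplying by (1 + x + x^2 + x^3 + x^4), the product of all factors after the first has coefficients 1,1,1,1,0,0,0 for degrees 0…6.
[x^6] = 3·0 − 1·0 + 3·0 + 2·1 + 1·1 = 3.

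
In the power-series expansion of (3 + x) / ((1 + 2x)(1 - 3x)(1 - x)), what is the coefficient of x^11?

Partial fractions give a closed form: a_n = (2/3)·(-2)^n + (3)·3^n + (-2/3)·1^n.
At n = 11: a_11 = 530075.

530075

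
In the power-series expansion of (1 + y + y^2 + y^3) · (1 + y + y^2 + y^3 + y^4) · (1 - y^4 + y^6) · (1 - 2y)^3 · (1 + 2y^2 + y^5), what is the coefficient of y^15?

(1 + y + y^2 + y^3) has coefficients 1,1,1,1 for degrees 0…3.
(1 + y + y^2 + y^3 + y^4) has coefficients 1,1,1,1,1,0,0,0,0,0,0,0,0,0,0,0 for degrees 0…15.
Multiplying by (1 - y^4 + y^6) gives running coefficients 1,1,1,1,0,-1,0,0,0,1,1,0,0,0,0,0 for degrees 0…15.
Multiplying by (1 - 2y)^3 gives running coefficients 1,-5,7,-1,-2,3,-2,-12,8,1,-5,6,4,-8,0,0 for degrees 0…15.
Finally multiplying by (1 + 2y^2 + y^5), the product of all factors after the first has coefficients 1,-5,9,-11,12,2,-11,1,3,-25,14,6,-18,12,9,-21 for degrees 0…15.
[y^15] = 1·(-21) + 1·9 + 1·12 + 1·(-18) = -18.

-18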